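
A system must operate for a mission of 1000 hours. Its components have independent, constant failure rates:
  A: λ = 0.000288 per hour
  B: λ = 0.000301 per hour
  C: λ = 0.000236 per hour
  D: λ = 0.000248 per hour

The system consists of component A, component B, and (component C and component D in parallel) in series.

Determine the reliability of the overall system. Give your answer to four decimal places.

R(A) = exp(−0.000288 × 1000) = 0.749762
R(B) = exp(−0.000301 × 1000) = 0.740078
R(C) = exp(−0.000236 × 1000) = 0.789781
R(D) = exp(−0.000248 × 1000) = 0.780360
Parallel (C and D): 1 − (1 − 0.789781)(1 − 0.780360) = 0.953827
Series (A, B, and [0.953827]): 0.749762 × 0.740078 × 0.953827 = 0.5293

0.5293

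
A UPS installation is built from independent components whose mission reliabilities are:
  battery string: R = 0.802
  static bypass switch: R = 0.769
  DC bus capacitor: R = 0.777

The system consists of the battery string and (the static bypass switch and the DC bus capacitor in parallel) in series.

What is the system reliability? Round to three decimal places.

Parallel (static bypass switch and DC bus capacitor): 1 − (1 − 0.76900)(1 − 0.77700) = 0.94849
Series (battery string and [0.94849]): 0.80200 × 0.94849 = 0.761

0.761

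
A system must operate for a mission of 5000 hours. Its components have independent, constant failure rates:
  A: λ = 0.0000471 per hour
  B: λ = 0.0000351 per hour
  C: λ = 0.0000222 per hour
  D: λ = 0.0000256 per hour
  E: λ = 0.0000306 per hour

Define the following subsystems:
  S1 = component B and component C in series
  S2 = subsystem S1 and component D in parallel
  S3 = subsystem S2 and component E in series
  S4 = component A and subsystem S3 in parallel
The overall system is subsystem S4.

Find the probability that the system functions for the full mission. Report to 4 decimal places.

0.9648

R(A) = exp(−0.0000471 × 5000) = 0.790176
R(B) = exp(−0.0000351 × 5000) = 0.839037
R(C) = exp(−0.0000222 × 5000) = 0.894939
R(D) = exp(−0.0000256 × 5000) = 0.879853
R(E) = exp(−0.0000306 × 5000) = 0.858130
Series (B and C): 0.839037 × 0.894939 = 0.750887
Parallel ([0.750887] and D): 1 − (1 − 0.750887)(1 − 0.879853) = 0.970070
Series ([0.970070] and E): 0.970070 × 0.858130 = 0.832446
Parallel (A and [0.832446]): 1 − (1 − 0.790176)(1 − 0.832446) = 0.9648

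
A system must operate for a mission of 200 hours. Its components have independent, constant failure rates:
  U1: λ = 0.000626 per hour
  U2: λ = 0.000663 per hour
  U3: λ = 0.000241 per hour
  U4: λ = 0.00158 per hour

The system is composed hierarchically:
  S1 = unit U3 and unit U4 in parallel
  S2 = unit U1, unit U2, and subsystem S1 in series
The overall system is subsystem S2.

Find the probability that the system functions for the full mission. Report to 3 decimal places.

R(U1) = exp(−0.000626 × 200) = 0.88232
R(U2) = exp(−0.000663 × 200) = 0.87582
R(U3) = exp(−0.000241 × 200) = 0.95294
R(U4) = exp(−0.00158 × 200) = 0.72906
Parallel (U3 and U4): 1 − (1 − 0.95294)(1 − 0.72906) = 0.98725
Series (U1, U2, and [0.98725]): 0.88232 × 0.87582 × 0.98725 = 0.763

0.763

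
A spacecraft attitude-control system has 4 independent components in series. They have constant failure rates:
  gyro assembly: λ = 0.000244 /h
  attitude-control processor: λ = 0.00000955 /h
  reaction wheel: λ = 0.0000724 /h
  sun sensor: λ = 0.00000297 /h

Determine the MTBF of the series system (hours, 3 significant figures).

3040

Series of exponential components: λ_sys = Σ λ_i
λ_sys = 0.000244 + 0.00000955 + 0.0000724 + 0.00000297 = 3.2892e-04 /h
MTBF = 1 / λ_sys = 3040 h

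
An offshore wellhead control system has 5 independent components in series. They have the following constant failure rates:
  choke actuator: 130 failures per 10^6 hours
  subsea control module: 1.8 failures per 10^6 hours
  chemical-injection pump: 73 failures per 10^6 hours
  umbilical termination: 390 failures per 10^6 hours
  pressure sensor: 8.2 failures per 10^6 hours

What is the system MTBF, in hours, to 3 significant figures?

1660

Series of exponential components: λ_sys = Σ λ_i
λ_sys = 0.00013 + 0.0000018 + 0.000073 + 0.00039 + 0.0000082 = 6.0300e-04 /h
MTBF = 1 / λ_sys = 1660 h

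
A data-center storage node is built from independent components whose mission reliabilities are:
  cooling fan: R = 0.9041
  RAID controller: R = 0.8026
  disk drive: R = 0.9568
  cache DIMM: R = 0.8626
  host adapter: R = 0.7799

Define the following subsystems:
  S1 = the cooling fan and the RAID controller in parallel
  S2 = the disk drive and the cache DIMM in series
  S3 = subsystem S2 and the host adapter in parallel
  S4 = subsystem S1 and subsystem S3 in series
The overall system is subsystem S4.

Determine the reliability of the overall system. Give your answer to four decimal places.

0.9434

Parallel (cooling fan and RAID controller): 1 − (1 − 0.904100)(1 − 0.802600) = 0.981069
Series (disk drive and cache DIMM): 0.956800 × 0.862600 = 0.825336
Parallel ([0.825336] and host adapter): 1 − (1 − 0.825336)(1 − 0.779900) = 0.961556
Series ([0.981069] and [0.961556]): 0.981069 × 0.961556 = 0.9434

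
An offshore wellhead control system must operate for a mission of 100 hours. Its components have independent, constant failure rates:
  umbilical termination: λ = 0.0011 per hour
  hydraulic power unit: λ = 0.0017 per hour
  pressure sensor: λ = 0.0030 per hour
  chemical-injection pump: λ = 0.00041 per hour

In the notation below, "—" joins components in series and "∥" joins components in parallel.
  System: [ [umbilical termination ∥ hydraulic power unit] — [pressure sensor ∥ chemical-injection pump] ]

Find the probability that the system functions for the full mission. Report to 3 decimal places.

0.973

R(umbilical termination) = exp(−0.0011 × 100) = 0.89583
R(hydraulic power unit) = exp(−0.0017 × 100) = 0.84366
R(pressure sensor) = exp(−0.0030 × 100) = 0.74082
R(chemical-injection pump) = exp(−0.00041 × 100) = 0.95983
Parallel (umbilical termination and hydraulic power unit): 1 − (1 − 0.89583)(1 − 0.84366) = 0.98371
Parallel (pressure sensor and chemical-injection pump): 1 − (1 − 0.74082)(1 − 0.95983) = 0.98959
Series ([0.98371] and [0.98959]): 0.98371 × 0.98959 = 0.973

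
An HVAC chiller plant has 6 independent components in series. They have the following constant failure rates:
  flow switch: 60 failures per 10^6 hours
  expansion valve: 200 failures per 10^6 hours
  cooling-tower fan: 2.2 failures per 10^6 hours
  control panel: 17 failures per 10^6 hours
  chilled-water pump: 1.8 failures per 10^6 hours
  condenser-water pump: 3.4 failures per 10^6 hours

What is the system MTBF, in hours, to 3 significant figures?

3520

Series of exponential components: λ_sys = Σ λ_i
λ_sys = 0.000060 + 0.00020 + 0.0000022 + 0.000017 + 0.0000018 + 0.0000034 = 2.8440e-04 /h
MTBF = 1 / λ_sys = 3520 h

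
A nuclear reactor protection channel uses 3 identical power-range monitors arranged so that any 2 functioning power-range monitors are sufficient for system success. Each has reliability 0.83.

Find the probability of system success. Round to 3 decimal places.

R = Σ_{i=2}^{3} C(3,i) p^i (1−p)^{3−i} with p = 0.83
C(3,2)·0.83^2·0.17^1 = 0.35134
C(3,3)·0.83^3·0.17^0 = 0.57179
Sum = 0.923

0.923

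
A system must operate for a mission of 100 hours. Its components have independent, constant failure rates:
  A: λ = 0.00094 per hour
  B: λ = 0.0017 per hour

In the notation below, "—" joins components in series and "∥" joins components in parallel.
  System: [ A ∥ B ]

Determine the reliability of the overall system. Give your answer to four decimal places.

0.9860

R(A) = exp(−0.00094 × 100) = 0.910283
R(B) = exp(−0.0017 × 100) = 0.843665
Parallel (A and B): 1 − (1 − 0.910283)(1 − 0.843665) = 0.9860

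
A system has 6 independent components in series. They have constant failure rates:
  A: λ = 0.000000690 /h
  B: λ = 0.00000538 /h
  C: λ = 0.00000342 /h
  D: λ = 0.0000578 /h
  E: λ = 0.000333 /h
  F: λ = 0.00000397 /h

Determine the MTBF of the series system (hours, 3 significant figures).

2470

Series of exponential components: λ_sys = Σ λ_i
λ_sys = 0.000000690 + 0.00000538 + 0.00000342 + 0.0000578 + 0.000333 + 0.00000397 = 4.0426e-04 /h
MTBF = 1 / λ_sys = 2470 h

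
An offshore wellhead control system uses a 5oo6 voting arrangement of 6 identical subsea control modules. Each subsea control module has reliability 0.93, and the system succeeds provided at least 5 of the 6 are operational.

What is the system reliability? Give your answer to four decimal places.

R = Σ_{i=5}^{6} C(6,i) p^i (1−p)^{6−i} with p = 0.93
C(6,5)·0.93^5·0.07^1 = 0.292189
C(6,6)·0.93^6·0.07^0 = 0.646990
Sum = 0.9392

0.9392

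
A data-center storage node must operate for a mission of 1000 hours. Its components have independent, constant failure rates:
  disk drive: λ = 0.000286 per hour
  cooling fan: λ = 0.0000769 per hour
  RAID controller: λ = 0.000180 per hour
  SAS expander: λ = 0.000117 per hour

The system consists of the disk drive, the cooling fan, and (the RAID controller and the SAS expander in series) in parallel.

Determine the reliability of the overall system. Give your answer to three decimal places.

R(disk drive) = exp(−0.000286 × 1000) = 0.75126
R(cooling fan) = exp(−0.0000769 × 1000) = 0.92598
R(RAID controller) = exp(−0.000180 × 1000) = 0.83527
R(SAS expander) = exp(−0.000117 × 1000) = 0.88959
Series (RAID controller and SAS expander): 0.83527 × 0.88959 = 0.74305
Parallel (disk drive, cooling fan, and [0.74305]): 1 − (1 − 0.75126)(1 − 0.92598)(1 − 0.74305) = 0.995

0.995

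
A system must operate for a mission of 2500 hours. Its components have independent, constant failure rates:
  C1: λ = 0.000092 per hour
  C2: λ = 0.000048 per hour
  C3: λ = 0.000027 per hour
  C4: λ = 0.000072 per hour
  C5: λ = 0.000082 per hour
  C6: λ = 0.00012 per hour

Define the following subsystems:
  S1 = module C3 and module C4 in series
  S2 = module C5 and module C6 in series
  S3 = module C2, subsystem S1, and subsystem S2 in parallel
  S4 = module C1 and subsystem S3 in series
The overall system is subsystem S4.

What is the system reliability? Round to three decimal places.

0.787

R(C1) = exp(−0.000092 × 2500) = 0.79453
R(C2) = exp(−0.000048 × 2500) = 0.88692
R(C3) = exp(−0.000027 × 2500) = 0.93473
R(C4) = exp(−0.000072 × 2500) = 0.83527
R(C5) = exp(−0.000082 × 2500) = 0.81465
R(C6) = exp(−0.00012 × 2500) = 0.74082
Series (C3 and C4): 0.93473 × 0.83527 = 0.78075
Series (C5 and C6): 0.81465 × 0.74082 = 0.60351
Parallel (C2, [0.78075], and [0.60351]): 1 − (1 − 0.88692)(1 − 0.78075)(1 − 0.60351) = 0.99017
Series (C1 and [0.99017]): 0.79453 × 0.99017 = 0.787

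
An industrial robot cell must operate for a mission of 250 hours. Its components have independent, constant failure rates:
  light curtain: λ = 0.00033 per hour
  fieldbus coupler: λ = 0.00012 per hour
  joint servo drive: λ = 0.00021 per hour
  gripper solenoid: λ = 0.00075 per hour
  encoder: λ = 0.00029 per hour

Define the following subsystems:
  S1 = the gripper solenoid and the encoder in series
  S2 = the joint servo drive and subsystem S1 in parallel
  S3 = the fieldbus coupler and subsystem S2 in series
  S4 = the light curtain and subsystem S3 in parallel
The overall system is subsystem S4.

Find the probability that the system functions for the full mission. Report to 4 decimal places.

0.9968

R(light curtain) = exp(−0.00033 × 250) = 0.920811
R(fieldbus coupler) = exp(−0.00012 × 250) = 0.970446
R(joint servo drive) = exp(−0.00021 × 250) = 0.948854
R(gripper solenoid) = exp(−0.00075 × 250) = 0.829029
R(encoder) = exp(−0.00029 × 250) = 0.930066
Series (gripper solenoid and encoder): 0.829029 × 0.930066 = 0.771052
Parallel (joint servo drive and [0.771052]): 1 − (1 − 0.948854)(1 − 0.771052) = 0.988290
Series (fieldbus coupler and [0.988290]): 0.970446 × 0.988290 = 0.959082
Parallel (light curtain and [0.959082]): 1 − (1 − 0.920811)(1 − 0.959082) = 0.9968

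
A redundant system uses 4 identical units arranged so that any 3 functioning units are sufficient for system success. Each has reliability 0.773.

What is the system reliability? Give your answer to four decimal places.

0.7764

R = Σ_{i=3}^{4} C(4,i) p^i (1−p)^{4−i} with p = 0.773
C(4,3)·0.773^3·0.227^1 = 0.419396
C(4,4)·0.773^4·0.227^0 = 0.357041
Sum = 0.7764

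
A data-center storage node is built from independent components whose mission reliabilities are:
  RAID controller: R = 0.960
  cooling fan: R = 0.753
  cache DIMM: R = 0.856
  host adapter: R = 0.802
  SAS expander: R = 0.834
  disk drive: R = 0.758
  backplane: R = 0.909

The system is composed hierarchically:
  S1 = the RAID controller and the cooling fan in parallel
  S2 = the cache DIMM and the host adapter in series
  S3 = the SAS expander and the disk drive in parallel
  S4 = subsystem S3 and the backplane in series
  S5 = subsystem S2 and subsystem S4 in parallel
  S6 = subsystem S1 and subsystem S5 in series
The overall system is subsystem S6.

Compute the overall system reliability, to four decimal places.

Parallel (RAID controller and cooling fan): 1 − (1 − 0.960000)(1 − 0.753000) = 0.990120
Series (cache DIMM and host adapter): 0.856000 × 0.802000 = 0.686512
Parallel (SAS expander and disk drive): 1 − (1 − 0.834000)(1 − 0.758000) = 0.959828
Series ([0.959828] and backplane): 0.959828 × 0.909000 = 0.872484
Parallel ([0.686512] and [0.872484]): 1 − (1 − 0.686512)(1 − 0.872484) = 0.960025
Series ([0.990120] and [0.960025]): 0.990120 × 0.960025 = 0.9505

0.9505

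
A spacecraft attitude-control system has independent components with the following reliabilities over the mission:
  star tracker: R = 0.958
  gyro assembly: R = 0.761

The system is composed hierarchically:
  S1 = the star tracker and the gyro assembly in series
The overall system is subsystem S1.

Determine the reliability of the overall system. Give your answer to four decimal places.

Series (star tracker and gyro assembly): 0.958000 × 0.761000 = 0.7290

0.7290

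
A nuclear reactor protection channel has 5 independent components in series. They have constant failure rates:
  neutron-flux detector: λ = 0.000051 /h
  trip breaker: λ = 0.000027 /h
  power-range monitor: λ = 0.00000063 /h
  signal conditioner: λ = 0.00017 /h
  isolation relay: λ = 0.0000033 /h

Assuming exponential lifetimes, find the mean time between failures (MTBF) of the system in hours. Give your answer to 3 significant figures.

Series of exponential components: λ_sys = Σ λ_i
λ_sys = 0.000051 + 0.000027 + 0.00000063 + 0.00017 + 0.0000033 = 2.5193e-04 /h
MTBF = 1 / λ_sys = 3970 h

3970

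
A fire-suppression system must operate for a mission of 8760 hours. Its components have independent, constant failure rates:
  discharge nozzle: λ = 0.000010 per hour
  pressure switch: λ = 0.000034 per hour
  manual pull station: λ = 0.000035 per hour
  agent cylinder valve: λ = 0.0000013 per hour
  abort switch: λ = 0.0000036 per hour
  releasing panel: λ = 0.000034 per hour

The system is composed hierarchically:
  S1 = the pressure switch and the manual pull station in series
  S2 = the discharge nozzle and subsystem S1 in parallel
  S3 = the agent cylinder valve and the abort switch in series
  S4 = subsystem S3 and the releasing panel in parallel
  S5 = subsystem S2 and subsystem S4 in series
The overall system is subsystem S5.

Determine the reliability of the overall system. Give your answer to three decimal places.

0.952

R(discharge nozzle) = exp(−0.000010 × 8760) = 0.91613
R(pressure switch) = exp(−0.000034 × 8760) = 0.74242
R(manual pull station) = exp(−0.000035 × 8760) = 0.73594
R(agent cylinder valve) = exp(−0.0000013 × 8760) = 0.98868
R(abort switch) = exp(−0.0000036 × 8760) = 0.96896
R(releasing panel) = exp(−0.000034 × 8760) = 0.74242
Series (pressure switch and manual pull station): 0.74242 × 0.73594 = 0.54638
Parallel (discharge nozzle and [0.54638]): 1 − (1 − 0.91613)(1 − 0.54638) = 0.96195
Series (agent cylinder valve and abort switch): 0.98868 × 0.96896 = 0.95799
Parallel ([0.95799] and releasing panel): 1 − (1 − 0.95799)(1 − 0.74242) = 0.98918
Series ([0.96195] and [0.98918]): 0.96195 × 0.98918 = 0.952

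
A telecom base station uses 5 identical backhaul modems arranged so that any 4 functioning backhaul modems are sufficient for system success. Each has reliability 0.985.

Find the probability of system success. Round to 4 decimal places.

R = Σ_{i=4}^{5} C(5,i) p^i (1−p)^{5−i} with p = 0.985
C(5,4)·0.985^4·0.015^1 = 0.070600
C(5,5)·0.985^5·0.015^0 = 0.927217
Sum = 0.9978

0.9978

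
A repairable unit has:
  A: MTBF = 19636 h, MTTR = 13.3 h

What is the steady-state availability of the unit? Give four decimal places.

0.9993

A(A) = MTBF/(MTBF+MTTR) = 19636/(19636+13.3) = 0.9993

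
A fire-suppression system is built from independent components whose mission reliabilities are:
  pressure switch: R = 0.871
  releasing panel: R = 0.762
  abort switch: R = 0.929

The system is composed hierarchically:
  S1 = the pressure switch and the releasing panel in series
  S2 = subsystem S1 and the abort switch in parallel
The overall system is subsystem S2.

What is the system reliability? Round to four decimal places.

Series (pressure switch and releasing panel): 0.871000 × 0.762000 = 0.663702
Parallel ([0.663702] and abort switch): 1 − (1 − 0.663702)(1 − 0.929000) = 0.9761

0.9761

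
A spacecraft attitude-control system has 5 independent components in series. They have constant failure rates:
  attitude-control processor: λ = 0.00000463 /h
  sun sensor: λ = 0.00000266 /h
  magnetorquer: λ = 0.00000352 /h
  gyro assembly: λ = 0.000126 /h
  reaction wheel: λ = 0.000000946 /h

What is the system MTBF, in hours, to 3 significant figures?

Series of exponential components: λ_sys = Σ λ_i
λ_sys = 0.00000463 + 0.00000266 + 0.00000352 + 0.000126 + 0.000000946 = 1.3776e-04 /h
MTBF = 1 / λ_sys = 7260 h

7260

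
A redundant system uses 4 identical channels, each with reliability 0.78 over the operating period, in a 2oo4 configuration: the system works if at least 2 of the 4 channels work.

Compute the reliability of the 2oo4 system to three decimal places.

R = Σ_{i=2}^{4} C(4,i) p^i (1−p)^{4−i} with p = 0.78
C(4,2)·0.78^2·0.22^2 = 0.17668
C(4,3)·0.78^3·0.22^1 = 0.41761
C(4,4)·0.78^4·0.22^0 = 0.37015
Sum = 0.964

0.964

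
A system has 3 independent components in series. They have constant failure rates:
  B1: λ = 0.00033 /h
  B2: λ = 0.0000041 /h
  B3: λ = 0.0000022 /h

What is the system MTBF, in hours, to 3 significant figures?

Series of exponential components: λ_sys = Σ λ_i
λ_sys = 0.00033 + 0.0000041 + 0.0000022 = 3.3630e-04 /h
MTBF = 1 / λ_sys = 2970 h

2970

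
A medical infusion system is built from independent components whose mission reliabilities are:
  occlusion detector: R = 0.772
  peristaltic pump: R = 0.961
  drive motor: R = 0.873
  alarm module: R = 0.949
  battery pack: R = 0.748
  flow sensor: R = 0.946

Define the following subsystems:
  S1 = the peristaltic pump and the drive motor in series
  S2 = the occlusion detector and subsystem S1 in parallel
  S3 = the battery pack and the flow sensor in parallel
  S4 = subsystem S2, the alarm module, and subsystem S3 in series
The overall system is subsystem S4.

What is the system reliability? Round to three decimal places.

Series (peristaltic pump and drive motor): 0.96100 × 0.87300 = 0.83895
Parallel (occlusion detector and [0.83895]): 1 − (1 − 0.77200)(1 − 0.83895) = 0.96328
Parallel (battery pack and flow sensor): 1 − (1 − 0.74800)(1 − 0.94600) = 0.98639
Series ([0.96328], alarm module, and [0.98639]): 0.96328 × 0.94900 × 0.98639 = 0.902

0.902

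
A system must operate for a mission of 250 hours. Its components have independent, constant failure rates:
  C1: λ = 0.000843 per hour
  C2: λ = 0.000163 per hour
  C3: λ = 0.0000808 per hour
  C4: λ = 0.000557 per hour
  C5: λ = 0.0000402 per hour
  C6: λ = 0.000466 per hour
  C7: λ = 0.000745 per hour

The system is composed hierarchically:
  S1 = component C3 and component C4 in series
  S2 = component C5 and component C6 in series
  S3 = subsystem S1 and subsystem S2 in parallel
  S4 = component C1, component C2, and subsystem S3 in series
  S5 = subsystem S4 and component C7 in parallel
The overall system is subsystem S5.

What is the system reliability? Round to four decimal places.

R(C1) = exp(−0.000843 × 250) = 0.809977
R(C2) = exp(−0.000163 × 250) = 0.960069
R(C3) = exp(−0.0000808 × 250) = 0.980003
R(C4) = exp(−0.000557 × 250) = 0.870010
R(C5) = exp(−0.0000402 × 250) = 0.990000
R(C6) = exp(−0.000466 × 250) = 0.890030
R(C7) = exp(−0.000745 × 250) = 0.830066
Series (C3 and C4): 0.980003 × 0.870010 = 0.852612
Series (C5 and C6): 0.990000 × 0.890030 = 0.881130
Parallel ([0.852612] and [0.881130]): 1 − (1 − 0.852612)(1 − 0.881130) = 0.982480
Series (C1, C2, and [0.982480]): 0.809977 × 0.960069 × 0.982480 = 0.764010
Parallel ([0.764010] and C7): 1 − (1 − 0.764010)(1 − 0.830066) = 0.9599

0.9599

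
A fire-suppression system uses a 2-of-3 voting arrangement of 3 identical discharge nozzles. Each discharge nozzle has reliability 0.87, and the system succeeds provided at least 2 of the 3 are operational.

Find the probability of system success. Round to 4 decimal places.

R = Σ_{i=2}^{3} C(3,i) p^i (1−p)^{3−i} with p = 0.87
C(3,2)·0.87^2·0.13^1 = 0.295191
C(3,3)·0.87^3·0.13^0 = 0.658503
Sum = 0.9537

0.9537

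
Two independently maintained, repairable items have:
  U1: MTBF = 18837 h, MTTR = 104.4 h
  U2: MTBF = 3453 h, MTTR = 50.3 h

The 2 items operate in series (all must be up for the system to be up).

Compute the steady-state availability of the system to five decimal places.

A(U1) = MTBF/(MTBF+MTTR) = 18837/(18837+104.4) = 0.994488
A(U2) = MTBF/(MTBF+MTTR) = 3453/(3453+50.3) = 0.985642
Series availability: 0.994488 × 0.985642 = 0.98021

0.98021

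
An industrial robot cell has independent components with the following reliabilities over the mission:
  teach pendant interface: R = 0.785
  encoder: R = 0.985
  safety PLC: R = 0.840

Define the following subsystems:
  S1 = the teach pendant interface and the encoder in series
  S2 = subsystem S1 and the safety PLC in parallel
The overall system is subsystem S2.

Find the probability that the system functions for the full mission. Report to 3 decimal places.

Series (teach pendant interface and encoder): 0.78500 × 0.98500 = 0.77323
Parallel ([0.77323] and safety PLC): 1 − (1 − 0.77323)(1 − 0.84000) = 0.964

0.964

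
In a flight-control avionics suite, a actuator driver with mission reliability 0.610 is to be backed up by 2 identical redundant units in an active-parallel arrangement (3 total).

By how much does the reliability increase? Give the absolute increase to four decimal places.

0.3307

R_before = 0.610
R_after = 1 − (1 − 0.610)^3 = 0.9407
ΔR = 0.9407 − 0.610 = 0.3307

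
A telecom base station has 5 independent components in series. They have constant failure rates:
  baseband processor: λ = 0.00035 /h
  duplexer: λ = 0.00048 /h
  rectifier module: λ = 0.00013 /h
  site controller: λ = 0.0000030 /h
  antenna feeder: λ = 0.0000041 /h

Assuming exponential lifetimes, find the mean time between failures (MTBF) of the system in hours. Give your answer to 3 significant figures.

1030

Series of exponential components: λ_sys = Σ λ_i
λ_sys = 0.00035 + 0.00048 + 0.00013 + 0.0000030 + 0.0000041 = 9.6710e-04 /h
MTBF = 1 / λ_sys = 1030 h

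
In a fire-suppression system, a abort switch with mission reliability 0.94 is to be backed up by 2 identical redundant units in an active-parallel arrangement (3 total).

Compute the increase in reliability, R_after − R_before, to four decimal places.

R_before = 0.94
R_after = 1 − (1 − 0.94)^3 = 0.9998
ΔR = 0.9998 − 0.94 = 0.0598

0.0598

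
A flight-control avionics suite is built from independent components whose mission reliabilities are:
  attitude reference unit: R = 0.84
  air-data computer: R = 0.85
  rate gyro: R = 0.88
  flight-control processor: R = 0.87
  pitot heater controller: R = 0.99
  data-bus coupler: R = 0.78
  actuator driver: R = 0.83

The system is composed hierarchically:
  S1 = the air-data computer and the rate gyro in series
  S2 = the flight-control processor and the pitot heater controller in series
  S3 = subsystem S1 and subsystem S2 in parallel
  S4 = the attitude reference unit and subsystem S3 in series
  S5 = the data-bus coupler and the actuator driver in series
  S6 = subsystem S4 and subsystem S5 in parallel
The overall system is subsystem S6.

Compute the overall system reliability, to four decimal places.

Series (air-data computer and rate gyro): 0.850000 × 0.880000 = 0.748000
Series (flight-control processor and pitot heater controller): 0.870000 × 0.990000 = 0.861300
Parallel ([0.748000] and [0.861300]): 1 − (1 − 0.748000)(1 − 0.861300) = 0.965048
Series (attitude reference unit and [0.965048]): 0.840000 × 0.965048 = 0.810640
Series (data-bus coupler and actuator driver): 0.780000 × 0.830000 = 0.647400
Parallel ([0.810640] and [0.647400]): 1 − (1 − 0.810640)(1 − 0.647400) = 0.9332

0.9332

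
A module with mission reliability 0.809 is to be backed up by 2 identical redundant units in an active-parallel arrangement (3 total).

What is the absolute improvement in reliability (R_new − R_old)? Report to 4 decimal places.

0.1840

R_before = 0.809
R_after = 1 − (1 − 0.809)^3 = 0.9930
ΔR = 0.9930 − 0.809 = 0.1840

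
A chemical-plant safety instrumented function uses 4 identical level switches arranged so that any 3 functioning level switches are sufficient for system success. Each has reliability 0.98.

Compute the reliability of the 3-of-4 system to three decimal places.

0.998

R = Σ_{i=3}^{4} C(4,i) p^i (1−p)^{4−i} with p = 0.98
C(4,3)·0.98^3·0.02^1 = 0.07530
C(4,4)·0.98^4·0.02^0 = 0.92237
Sum = 0.998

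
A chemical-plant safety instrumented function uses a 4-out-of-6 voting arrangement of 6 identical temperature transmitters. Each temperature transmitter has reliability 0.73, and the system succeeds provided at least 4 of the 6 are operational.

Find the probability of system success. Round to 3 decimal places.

R = Σ_{i=4}^{6} C(6,i) p^i (1−p)^{6−i} with p = 0.73
C(6,4)·0.73^4·0.27^2 = 0.31053
C(6,5)·0.73^5·0.27^1 = 0.33584
C(6,6)·0.73^6·0.27^0 = 0.15133
Sum = 0.798

0.798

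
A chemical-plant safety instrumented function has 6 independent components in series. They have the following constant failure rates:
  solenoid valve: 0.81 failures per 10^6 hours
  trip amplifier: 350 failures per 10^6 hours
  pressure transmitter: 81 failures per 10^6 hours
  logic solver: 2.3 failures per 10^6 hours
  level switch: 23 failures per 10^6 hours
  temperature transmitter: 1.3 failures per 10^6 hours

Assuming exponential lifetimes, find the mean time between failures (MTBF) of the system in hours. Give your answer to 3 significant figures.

2180

Series of exponential components: λ_sys = Σ λ_i
λ_sys = 0.00000081 + 0.00035 + 0.000081 + 0.0000023 + 0.000023 + 0.0000013 = 4.5841e-04 /h
MTBF = 1 / λ_sys = 2180 h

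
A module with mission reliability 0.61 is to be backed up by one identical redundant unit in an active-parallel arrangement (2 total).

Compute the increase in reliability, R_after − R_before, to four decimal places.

R_before = 0.61
R_after = 1 − (1 − 0.61)^2 = 0.8479
ΔR = 0.8479 − 0.61 = 0.2379

0.2379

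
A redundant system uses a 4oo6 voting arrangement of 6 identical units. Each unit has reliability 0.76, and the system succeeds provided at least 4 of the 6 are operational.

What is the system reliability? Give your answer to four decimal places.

0.8461

R = Σ_{i=4}^{6} C(6,i) p^i (1−p)^{6−i} with p = 0.76
C(6,4)·0.76^4·0.24^2 = 0.288249
C(6,5)·0.76^5·0.24^1 = 0.365116
C(6,6)·0.76^6·0.24^0 = 0.192700
Sum = 0.8461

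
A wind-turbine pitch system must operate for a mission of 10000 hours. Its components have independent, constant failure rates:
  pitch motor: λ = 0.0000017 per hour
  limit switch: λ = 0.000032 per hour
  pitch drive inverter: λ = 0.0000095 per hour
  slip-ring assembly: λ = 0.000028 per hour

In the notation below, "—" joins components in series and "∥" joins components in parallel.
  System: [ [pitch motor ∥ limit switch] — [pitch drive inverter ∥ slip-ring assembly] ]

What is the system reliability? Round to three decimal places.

R(pitch motor) = exp(−0.0000017 × 10000) = 0.98314
R(limit switch) = exp(−0.000032 × 10000) = 0.72615
R(pitch drive inverter) = exp(−0.0000095 × 10000) = 0.90937
R(slip-ring assembly) = exp(−0.000028 × 10000) = 0.75578
Parallel (pitch motor and limit switch): 1 − (1 − 0.98314)(1 − 0.72615) = 0.99538
Parallel (pitch drive inverter and slip-ring assembly): 1 − (1 − 0.90937)(1 − 0.75578) = 0.97787
Series ([0.99538] and [0.97787]): 0.99538 × 0.97787 = 0.973

0.973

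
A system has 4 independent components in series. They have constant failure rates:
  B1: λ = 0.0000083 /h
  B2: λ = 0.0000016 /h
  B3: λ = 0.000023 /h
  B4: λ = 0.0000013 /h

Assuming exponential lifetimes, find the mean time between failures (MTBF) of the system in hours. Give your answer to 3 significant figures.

29200

Series of exponential components: λ_sys = Σ λ_i
λ_sys = 0.0000083 + 0.0000016 + 0.000023 + 0.0000013 = 3.4200e-05 /h
MTBF = 1 / λ_sys = 29200 h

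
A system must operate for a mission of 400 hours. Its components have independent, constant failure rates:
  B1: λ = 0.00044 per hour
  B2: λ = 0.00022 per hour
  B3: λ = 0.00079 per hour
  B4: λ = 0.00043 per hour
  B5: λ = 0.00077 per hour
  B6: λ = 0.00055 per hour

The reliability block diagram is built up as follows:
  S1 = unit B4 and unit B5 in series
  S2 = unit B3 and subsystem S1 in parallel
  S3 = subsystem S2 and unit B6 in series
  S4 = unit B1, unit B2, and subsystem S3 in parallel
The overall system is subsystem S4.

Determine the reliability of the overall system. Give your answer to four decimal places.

0.9962

R(B1) = exp(−0.00044 × 400) = 0.838618
R(B2) = exp(−0.00022 × 400) = 0.915761
R(B3) = exp(−0.00079 × 400) = 0.729059
R(B4) = exp(−0.00043 × 400) = 0.841979
R(B5) = exp(−0.00077 × 400) = 0.734915
R(B6) = exp(−0.00055 × 400) = 0.802519
Series (B4 and B5): 0.841979 × 0.734915 = 0.618783
Parallel (B3 and [0.618783]): 1 − (1 − 0.729059)(1 − 0.618783) = 0.896713
Series ([0.896713] and B6): 0.896713 × 0.802519 = 0.719629
Parallel (B1, B2, and [0.719629]): 1 − (1 − 0.838618)(1 − 0.915761)(1 − 0.719629) = 0.9962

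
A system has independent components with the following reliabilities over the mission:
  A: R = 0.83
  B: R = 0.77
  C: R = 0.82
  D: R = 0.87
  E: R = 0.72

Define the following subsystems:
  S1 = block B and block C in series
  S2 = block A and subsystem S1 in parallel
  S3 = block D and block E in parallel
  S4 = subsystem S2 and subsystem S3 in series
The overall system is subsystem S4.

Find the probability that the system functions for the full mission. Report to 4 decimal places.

Series (B and C): 0.770000 × 0.820000 = 0.631400
Parallel (A and [0.631400]): 1 − (1 − 0.830000)(1 − 0.631400) = 0.937338
Parallel (D and E): 1 − (1 − 0.870000)(1 − 0.720000) = 0.963600
Series ([0.937338] and [0.963600]): 0.937338 × 0.963600 = 0.9032

0.9032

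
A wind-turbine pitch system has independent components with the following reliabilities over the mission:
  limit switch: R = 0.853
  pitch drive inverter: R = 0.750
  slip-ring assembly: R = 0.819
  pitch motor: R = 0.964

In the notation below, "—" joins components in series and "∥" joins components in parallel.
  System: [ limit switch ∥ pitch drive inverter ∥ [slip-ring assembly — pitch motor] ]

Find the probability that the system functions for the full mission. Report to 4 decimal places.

0.9923

Series (slip-ring assembly and pitch motor): 0.819000 × 0.964000 = 0.789516
Parallel (limit switch, pitch drive inverter, and [0.789516]): 1 − (1 − 0.853000)(1 − 0.750000)(1 − 0.789516) = 0.9923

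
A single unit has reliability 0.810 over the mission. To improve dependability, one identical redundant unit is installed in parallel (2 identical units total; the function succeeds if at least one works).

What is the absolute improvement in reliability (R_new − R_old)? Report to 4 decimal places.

0.1539

R_before = 0.810
R_after = 1 − (1 − 0.810)^2 = 0.9639
ΔR = 0.9639 − 0.810 = 0.1539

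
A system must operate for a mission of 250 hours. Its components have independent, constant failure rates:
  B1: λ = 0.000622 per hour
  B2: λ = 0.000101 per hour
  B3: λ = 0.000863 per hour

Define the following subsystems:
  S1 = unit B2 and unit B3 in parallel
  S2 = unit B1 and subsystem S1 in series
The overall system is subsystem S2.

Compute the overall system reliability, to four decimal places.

R(B1) = exp(−0.000622 × 250) = 0.855987
R(B2) = exp(−0.000101 × 250) = 0.975066
R(B3) = exp(−0.000863 × 250) = 0.805937
Parallel (B2 and B3): 1 − (1 − 0.975066)(1 − 0.805937) = 0.995161
Series (B1 and [0.995161]): 0.855987 × 0.995161 = 0.8518

0.8518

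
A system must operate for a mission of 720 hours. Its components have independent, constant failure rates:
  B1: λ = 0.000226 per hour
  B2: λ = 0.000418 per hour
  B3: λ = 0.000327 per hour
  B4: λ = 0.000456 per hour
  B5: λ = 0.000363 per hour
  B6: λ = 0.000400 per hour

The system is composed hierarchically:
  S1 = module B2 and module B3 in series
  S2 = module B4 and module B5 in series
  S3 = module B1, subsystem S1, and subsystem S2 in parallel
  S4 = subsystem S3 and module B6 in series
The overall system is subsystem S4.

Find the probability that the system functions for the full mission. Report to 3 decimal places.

R(B1) = exp(−0.000226 × 720) = 0.84983
R(B2) = exp(−0.000418 × 720) = 0.74011
R(B3) = exp(−0.000327 × 720) = 0.79022
R(B4) = exp(−0.000456 × 720) = 0.72013
R(B5) = exp(−0.000363 × 720) = 0.77000
R(B6) = exp(−0.000400 × 720) = 0.74976
Series (B2 and B3): 0.74011 × 0.79022 = 0.58485
Series (B4 and B5): 0.72013 × 0.77000 = 0.55450
Parallel (B1, [0.58485], and [0.55450]): 1 − (1 − 0.84983)(1 − 0.58485)(1 − 0.55450) = 0.97223
Series ([0.97223] and B6): 0.97223 × 0.74976 = 0.729

0.729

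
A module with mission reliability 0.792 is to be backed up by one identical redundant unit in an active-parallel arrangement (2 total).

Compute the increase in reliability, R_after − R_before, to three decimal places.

R_before = 0.792
R_after = 1 − (1 − 0.792)^2 = 0.957
ΔR = 0.957 − 0.792 = 0.165

0.165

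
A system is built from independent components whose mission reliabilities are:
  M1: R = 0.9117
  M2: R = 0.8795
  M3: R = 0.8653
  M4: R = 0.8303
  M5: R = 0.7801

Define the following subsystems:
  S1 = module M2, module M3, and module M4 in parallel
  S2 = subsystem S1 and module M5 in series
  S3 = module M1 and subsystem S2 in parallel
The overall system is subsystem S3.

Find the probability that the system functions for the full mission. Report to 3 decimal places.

Parallel (M2, M3, and M4): 1 − (1 − 0.87950)(1 − 0.86530)(1 − 0.83030) = 0.99725
Series ([0.99725] and M5): 0.99725 × 0.78010 = 0.77795
Parallel (M1 and [0.77795]): 1 − (1 − 0.91170)(1 − 0.77795) = 0.980

0.980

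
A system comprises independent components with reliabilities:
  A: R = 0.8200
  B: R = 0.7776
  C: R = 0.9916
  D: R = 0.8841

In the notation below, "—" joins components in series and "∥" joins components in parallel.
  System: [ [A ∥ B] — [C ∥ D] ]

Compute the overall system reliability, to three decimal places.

0.959

Parallel (A and B): 1 − (1 − 0.82000)(1 − 0.77760) = 0.95997
Parallel (C and D): 1 − (1 − 0.99160)(1 − 0.88410) = 0.99903
Series ([0.95997] and [0.99903]): 0.95997 × 0.99903 = 0.959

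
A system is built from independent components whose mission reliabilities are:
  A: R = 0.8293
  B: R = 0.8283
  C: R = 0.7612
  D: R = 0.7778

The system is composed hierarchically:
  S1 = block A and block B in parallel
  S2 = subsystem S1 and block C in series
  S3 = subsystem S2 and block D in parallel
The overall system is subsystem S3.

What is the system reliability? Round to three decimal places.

Parallel (A and B): 1 − (1 − 0.82930)(1 − 0.82830) = 0.97069
Series ([0.97069] and C): 0.97069 × 0.76120 = 0.73889
Parallel ([0.73889] and D): 1 − (1 − 0.73889)(1 − 0.77780) = 0.942

0.942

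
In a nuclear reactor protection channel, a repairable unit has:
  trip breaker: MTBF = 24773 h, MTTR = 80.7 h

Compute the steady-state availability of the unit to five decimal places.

0.99675

A(trip breaker) = MTBF/(MTBF+MTTR) = 24773/(24773+80.7) = 0.99675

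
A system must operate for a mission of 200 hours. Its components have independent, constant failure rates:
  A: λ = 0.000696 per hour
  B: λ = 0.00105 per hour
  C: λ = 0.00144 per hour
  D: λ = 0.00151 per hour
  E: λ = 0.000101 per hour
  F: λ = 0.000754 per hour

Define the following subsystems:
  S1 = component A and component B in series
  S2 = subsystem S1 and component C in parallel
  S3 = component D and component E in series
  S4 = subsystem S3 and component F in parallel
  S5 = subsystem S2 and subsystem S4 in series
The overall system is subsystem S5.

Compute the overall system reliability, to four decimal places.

0.8905

R(A) = exp(−0.000696 × 200) = 0.870054
R(B) = exp(−0.00105 × 200) = 0.810584
R(C) = exp(−0.00144 × 200) = 0.749762
R(D) = exp(−0.00151 × 200) = 0.739338
R(E) = exp(−0.000101 × 200) = 0.980003
R(F) = exp(−0.000754 × 200) = 0.860020
Series (A and B): 0.870054 × 0.810584 = 0.705252
Parallel ([0.705252] and C): 1 − (1 − 0.705252)(1 − 0.749762) = 0.926243
Series (D and E): 0.739338 × 0.980003 = 0.724553
Parallel ([0.724553] and F): 1 − (1 − 0.724553)(1 − 0.860020) = 0.961443
Series ([0.926243] and [0.961443]): 0.926243 × 0.961443 = 0.8905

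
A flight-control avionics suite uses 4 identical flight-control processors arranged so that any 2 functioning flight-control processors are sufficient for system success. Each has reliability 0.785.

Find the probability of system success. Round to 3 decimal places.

R = Σ_{i=2}^{4} C(4,i) p^i (1−p)^{4−i} with p = 0.785
C(4,2)·0.785^2·0.215^2 = 0.17091
C(4,3)·0.785^3·0.215^1 = 0.41601
C(4,4)·0.785^4·0.215^0 = 0.37973
Sum = 0.967

0.967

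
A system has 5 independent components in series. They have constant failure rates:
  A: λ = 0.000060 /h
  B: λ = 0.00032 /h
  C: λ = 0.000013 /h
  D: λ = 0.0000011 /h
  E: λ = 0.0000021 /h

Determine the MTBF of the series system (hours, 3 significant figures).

Series of exponential components: λ_sys = Σ λ_i
λ_sys = 0.000060 + 0.00032 + 0.000013 + 0.0000011 + 0.0000021 = 3.9620e-04 /h
MTBF = 1 / λ_sys = 2520 h

2520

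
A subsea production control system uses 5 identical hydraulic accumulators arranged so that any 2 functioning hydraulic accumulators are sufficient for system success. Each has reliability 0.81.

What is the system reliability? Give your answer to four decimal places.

R = Σ_{i=2}^{5} C(5,i) p^i (1−p)^{5−i} with p = 0.81
C(5,2)·0.81^2·0.19^3 = 0.045002
C(5,3)·0.81^3·0.19^2 = 0.191850
C(5,4)·0.81^4·0.19^1 = 0.408944
C(5,5)·0.81^5·0.19^0 = 0.348678
Sum = 0.9945

0.9945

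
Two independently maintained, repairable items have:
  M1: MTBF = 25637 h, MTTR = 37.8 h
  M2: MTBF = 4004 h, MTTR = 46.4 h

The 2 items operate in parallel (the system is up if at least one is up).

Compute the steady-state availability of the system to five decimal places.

0.99998

A(M1) = MTBF/(MTBF+MTTR) = 25637/(25637+37.8) = 0.998528
A(M2) = MTBF/(MTBF+MTTR) = 4004/(4004+46.4) = 0.988544
Parallel availability: 1 − (1 − 0.998528)(1 − 0.988544) = 0.99998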